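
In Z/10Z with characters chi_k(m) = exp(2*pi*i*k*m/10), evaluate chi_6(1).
chi_6(1) = zeta_10^6 = exp(-4*I*pi/5)

Argument: chi_6(1) = zeta_10^(6*1) = zeta_10^6. Since zeta_10^10 = 1, this equals zeta_10^6 = exp(2*pi*i*6/10) = exp(-4*I*pi/5).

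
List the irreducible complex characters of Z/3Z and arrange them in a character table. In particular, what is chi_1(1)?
Character table of Z/3Z (irreps indexed chi_0,...,chi_2 with chi_k(m) = zeta_3^(k*m), zeta_3 = exp(2*pi*i/3)):
  irrep \ class  {0} (size 1)  {1} (size 1)    {2} (size 1)  
  chi_0          1             1               1             
  chi_1          1             exp(2*I*pi/3)   exp(-2*I*pi/3)
  chi_2          1             exp(-2*I*pi/3)  exp(2*I*pi/3) 

Spot check: chi_1(1) = zeta_3^(1*1) = zeta_3^1 = exp(2*I*pi/3).

Reasoning: Z/3Z is abelian, so all 3 irreducible complex representations are 1-dimensional. They are given by chi_k(m) = zeta_3^(k*m) for k = 0,...,2. Row orthogonality: sum_m chi_k(m) conj(chi_l(m)) = 3 * [k = l].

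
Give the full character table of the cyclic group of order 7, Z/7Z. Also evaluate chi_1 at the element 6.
Character table of Z/7Z (irreps indexed chi_0,...,chi_6 with chi_k(m) = zeta_7^(k*m), zeta_7 = exp(2*pi*i/7)):
  irrep \ class  {0} (size 1)  {1} (size 1)    {2} (size 1)    {3} (size 1)    {4} (size 1)    {5} (size 1)    {6} (size 1)  
  chi_0          1             1               1               1               1               1               1             
  chi_1          1             exp(2*I*pi/7)   exp(4*I*pi/7)   exp(6*I*pi/7)   exp(-6*I*pi/7)  exp(-4*I*pi/7)  exp(-2*I*pi/7)
  chi_2          1             exp(4*I*pi/7)   exp(-6*I*pi/7)  exp(-2*I*pi/7)  exp(2*I*pi/7)   exp(6*I*pi/7)   exp(-4*I*pi/7)
  chi_3          1             exp(6*I*pi/7)   exp(-2*I*pi/7)  exp(4*I*pi/7)   exp(-4*I*pi/7)  exp(2*I*pi/7)   exp(-6*I*pi/7)
  chi_4          1             exp(-6*I*pi/7)  exp(2*I*pi/7)   exp(-4*I*pi/7)  exp(4*I*pi/7)   exp(-2*I*pi/7)  exp(6*I*pi/7) 
  chi_5          1             exp(-4*I*pi/7)  exp(6*I*pi/7)   exp(2*I*pi/7)   exp(-2*I*pi/7)  exp(-6*I*pi/7)  exp(4*I*pi/7) 
  chi_6          1             exp(-2*I*pi/7)  exp(-4*I*pi/7)  exp(-6*I*pi/7)  exp(6*I*pi/7)   exp(4*I*pi/7)   exp(2*I*pi/7) 

Spot check: chi_1(6) = zeta_7^(1*6) = zeta_7^6 = exp(-2*I*pi/7).

Proof sketch: Z/7Z is abelian, so all 7 irreducible complex representations are 1-dimensional. They are given by chi_k(m) = zeta_7^(k*m) for k = 0,...,6. Row orthogonality: sum_m chi_k(m) conj(chi_l(m)) = 7 * [k = l].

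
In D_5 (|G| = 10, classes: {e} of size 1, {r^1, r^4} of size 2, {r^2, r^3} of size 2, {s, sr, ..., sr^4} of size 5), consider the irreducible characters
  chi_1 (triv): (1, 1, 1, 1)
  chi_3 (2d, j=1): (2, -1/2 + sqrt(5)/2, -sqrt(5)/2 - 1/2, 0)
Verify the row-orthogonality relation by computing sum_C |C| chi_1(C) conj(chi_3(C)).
Sum = 0; so <chi_1, chi_3> = 0 (distinct irreducibles are orthogonal).

Explanation: Compute term by term over conjugacy classes (|C| * chi_1(C) * conj(chi_3(C))):
  1*(1)*conj(2) + 2*(1)*conj(-1/2 + sqrt(5)/2) + 2*(1)*conj(-sqrt(5)/2 - 1/2) + 5*(1)*conj(0)
  = (2) + (-1 + sqrt(5)) + (-sqrt(5) - 1) + (0)
  = 0.
Dividing by |G| = 10 gives 0/10 = 0, matching the row-orthogonality relation <chi_1, chi_3> = [chi_1 = chi_3].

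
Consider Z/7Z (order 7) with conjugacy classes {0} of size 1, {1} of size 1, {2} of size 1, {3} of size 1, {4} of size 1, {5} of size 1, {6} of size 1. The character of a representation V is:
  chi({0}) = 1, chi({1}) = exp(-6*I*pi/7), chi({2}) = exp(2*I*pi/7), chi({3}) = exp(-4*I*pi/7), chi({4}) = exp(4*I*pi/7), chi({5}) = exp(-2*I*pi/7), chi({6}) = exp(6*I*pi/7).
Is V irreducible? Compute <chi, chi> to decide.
Irreducible: <chi, chi> = 1.

Justification: <chi, chi> = (1/|G|) sum_C |C| * |chi(C)|^2 = (1/7)[1*|1|^2 + 1*|exp(-6*I*pi/7)|^2 + 1*|exp(2*I*pi/7)|^2 + 1*|exp(-4*I*pi/7)|^2 + 1*|exp(4*I*pi/7)|^2 + 1*|exp(-2*I*pi/7)|^2 + 1*|exp(6*I*pi/7)|^2]
  = (1/7)[(1) + (1) + (1) + (1) + (1) + (1) + (1)] = 7/7 = 1.
(Exp terms are combined using exp(i*s)*conj(exp(i*t)) = exp(i*(s-t)), and sums of them are collapsed using the identity that for every m > 1 the m distinct m-th roots of unity sum to 0, e.g. 1 + exp(2*I*pi/3) + exp(-2*I*pi/3) = 0.)
A character is irreducible iff <chi, chi> = 1, so this representation is irreducible.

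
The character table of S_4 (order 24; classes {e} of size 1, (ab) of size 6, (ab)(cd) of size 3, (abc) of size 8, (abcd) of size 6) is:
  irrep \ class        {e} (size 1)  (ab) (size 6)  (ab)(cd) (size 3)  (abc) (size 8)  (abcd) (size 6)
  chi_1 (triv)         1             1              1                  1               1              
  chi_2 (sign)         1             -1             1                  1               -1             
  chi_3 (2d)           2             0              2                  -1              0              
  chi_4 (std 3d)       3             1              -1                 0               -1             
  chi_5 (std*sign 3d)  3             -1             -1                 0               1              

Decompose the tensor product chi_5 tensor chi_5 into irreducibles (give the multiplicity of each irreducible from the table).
chi_5 tensor chi_5 = chi_1 + chi_3 + chi_4 + chi_5 (all other irreducibles have multiplicity 0).

The character of a tensor product is the pointwise product (chi_5 * chi_5)(C) = chi_5(C) * chi_5(C):
  {e}: (3)*(3), (ab): (-1)*(-1), (ab)(cd): (-1)*(-1), (abc): (0)*(0), (abcd): (1)*(1)
so (chi_5 * chi_5) takes values
  {e} -> 9, (ab) -> 1, (ab)(cd) -> 1, (abc) -> 0, (abcd) -> 1.
Now take the inner product of this character with each irreducible chi from the table, <chi_5*chi_5, chi> = (1/24) sum_C |C| (chi_5*chi_5)(C) conj(chi(C)):
  <chi_5*chi_5, chi_1> = (1/24)[1*(9)*conj(1) + 6*(1)*conj(1) + 3*(1)*conj(1) + 8*(0)*conj(1) + 6*(1)*conj(1)]
      = (1/24)[(9) + (6) + (3) + (0) + (6)] = 24/24 = 1
  <chi_5*chi_5, chi_2> = (1/24)[1*(9)*conj(1) + 6*(1)*conj(-1) + 3*(1)*conj(1) + 8*(0)*conj(1) + 6*(1)*conj(-1)]
      = (1/24)[(9) + (-6) + (3) + (0) + (-6)] = 0/24 = 0
  <chi_5*chi_5, chi_3> = (1/24)[1*(9)*conj(2) + 6*(1)*conj(0) + 3*(1)*conj(2) + 8*(0)*conj(-1) + 6*(1)*conj(0)]
      = (1/24)[(18) + (0) + (6) + (0) + (0)] = 24/24 = 1
  <chi_5*chi_5, chi_4> = (1/24)[1*(9)*conj(3) + 6*(1)*conj(1) + 3*(1)*conj(-1) + 8*(0)*conj(0) + 6*(1)*conj(-1)]
      = (1/24)[(27) + (6) + (-3) + (0) + (-6)] = 24/24 = 1
  <chi_5*chi_5, chi_5> = (1/24)[1*(9)*conj(3) + 6*(1)*conj(-1) + 3*(1)*conj(-1) + 8*(0)*conj(0) + 6*(1)*conj(1)]
      = (1/24)[(27) + (-6) + (-3) + (0) + (6)] = 24/24 = 1
Hence the multiplicities are chi_1: 1, chi_3: 1, chi_4: 1, chi_5: 1. Dimension check: dim(chi_5)*dim(chi_5) = 3*3 = 9 and sum (mult * dim) = 1*1 + 1*2 + 1*3 + 1*3 = 9.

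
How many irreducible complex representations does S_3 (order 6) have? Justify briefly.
3

Justification: The number of irreducible complex representations of a finite group equals its number of conjugacy classes. Conjugacy classes in S_3 correspond to cycle types, i.e. partitions of 3; there are p(3) = 3 of them, so S_3 (order 6) has exactly 3 irreducible complex representations.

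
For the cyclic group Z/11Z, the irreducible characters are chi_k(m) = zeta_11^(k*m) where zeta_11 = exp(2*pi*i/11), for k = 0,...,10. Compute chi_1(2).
chi_1(2) = zeta_11^2 = exp(4*I*pi/11)

Why: chi_1(2) = zeta_11^(1*2) = zeta_11^2. Since zeta_11^11 = 1, this equals zeta_11^2 = exp(2*pi*i*2/11) = exp(4*I*pi/11).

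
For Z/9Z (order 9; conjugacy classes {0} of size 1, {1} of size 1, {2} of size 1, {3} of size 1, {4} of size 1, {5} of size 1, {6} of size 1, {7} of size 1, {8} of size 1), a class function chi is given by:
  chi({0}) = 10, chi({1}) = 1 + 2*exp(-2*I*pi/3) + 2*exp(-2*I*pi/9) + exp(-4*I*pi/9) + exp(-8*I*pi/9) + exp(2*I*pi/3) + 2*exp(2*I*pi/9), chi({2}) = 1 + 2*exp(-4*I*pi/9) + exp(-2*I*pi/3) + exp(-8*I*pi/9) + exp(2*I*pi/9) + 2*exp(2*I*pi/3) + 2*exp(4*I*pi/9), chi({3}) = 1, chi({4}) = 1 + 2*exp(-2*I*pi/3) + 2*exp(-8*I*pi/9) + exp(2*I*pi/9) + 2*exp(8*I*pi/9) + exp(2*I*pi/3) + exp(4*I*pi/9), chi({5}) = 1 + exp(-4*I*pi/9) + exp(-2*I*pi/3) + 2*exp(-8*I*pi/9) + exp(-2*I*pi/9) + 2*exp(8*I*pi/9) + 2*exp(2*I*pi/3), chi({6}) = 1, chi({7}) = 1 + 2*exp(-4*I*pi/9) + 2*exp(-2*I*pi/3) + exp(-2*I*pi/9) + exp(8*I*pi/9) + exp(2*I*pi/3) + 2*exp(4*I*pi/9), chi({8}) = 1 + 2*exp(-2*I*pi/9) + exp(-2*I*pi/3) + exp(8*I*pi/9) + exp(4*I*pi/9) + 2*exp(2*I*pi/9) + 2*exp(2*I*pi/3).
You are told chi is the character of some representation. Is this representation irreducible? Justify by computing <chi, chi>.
Not irreducible (reducible): <chi, chi> = 16 > 1.

Reasoning: <chi, chi> = (1/|G|) sum_C |C| * |chi(C)|^2 = (1/9)[1*|10|^2 + 1*|1 + 2*exp(-2*I*pi/3) + 2*exp(-2*I*pi/9) + exp(-4*I*pi/9) + exp(-8*I*pi/9) + exp(2*I*pi/3) + 2*exp(2*I*pi/9)|^2 + 1*|1 + 2*exp(-4*I*pi/9) + exp(-2*I*pi/3) + exp(-8*I*pi/9) + exp(2*I*pi/9) + 2*exp(2*I*pi/3) + 2*exp(4*I*pi/9)|^2 + 1*|1|^2 + 1*|1 + 2*exp(-2*I*pi/3) + 2*exp(-8*I*pi/9) + exp(2*I*pi/9) + 2*exp(8*I*pi/9) + exp(2*I*pi/3) + exp(4*I*pi/9)|^2 + 1*|1 + exp(-4*I*pi/9) + exp(-2*I*pi/3) + 2*exp(-8*I*pi/9) + exp(-2*I*pi/9) + 2*exp(8*I*pi/9) + 2*exp(2*I*pi/3)|^2 + 1*|1|^2 + 1*|1 + 2*exp(-4*I*pi/9) + 2*exp(-2*I*pi/3) + exp(-2*I*pi/9) + exp(8*I*pi/9) + exp(2*I*pi/3) + 2*exp(4*I*pi/9)|^2 + 1*|1 + 2*exp(-2*I*pi/9) + exp(-2*I*pi/3) + exp(8*I*pi/9) + exp(4*I*pi/9) + 2*exp(2*I*pi/9) + 2*exp(2*I*pi/3)|^2]
  = (1/9)[(100) + (16 + 13*exp(-4*I*pi/9) + 9*exp(-2*I*pi/3) + 10*exp(-2*I*pi/9) + 10*exp(-8*I*pi/9) + 10*exp(8*I*pi/9) + 10*exp(2*I*pi/9) + 9*exp(2*I*pi/3) + 13*exp(4*I*pi/9)) + (16 + 10*exp(-4*I*pi/9) + 9*exp(-2*I*pi/3) + 10*exp(-2*I*pi/9) + 13*exp(-8*I*pi/9) + 13*exp(8*I*pi/9) + 10*exp(2*I*pi/9) + 9*exp(2*I*pi/3) + 10*exp(4*I*pi/9)) + (1) + (16 + 10*exp(-4*I*pi/9) + 13*exp(-2*I*pi/9) + 9*exp(-2*I*pi/3) + 10*exp(-8*I*pi/9) + 10*exp(8*I*pi/9) + 9*exp(2*I*pi/3) + 13*exp(2*I*pi/9) + 10*exp(4*I*pi/9)) + (16 + 10*exp(-4*I*pi/9) + 13*exp(-2*I*pi/9) + 9*exp(-2*I*pi/3) + 10*exp(-8*I*pi/9) + 10*exp(8*I*pi/9) + 9*exp(2*I*pi/3) + 13*exp(2*I*pi/9) + 10*exp(4*I*pi/9)) + (1) + (16 + 10*exp(-4*I*pi/9) + 9*exp(-2*I*pi/3) + 10*exp(-2*I*pi/9) + 13*exp(-8*I*pi/9) + 13*exp(8*I*pi/9) + 10*exp(2*I*pi/9) + 9*exp(2*I*pi/3) + 10*exp(4*I*pi/9)) + (16 + 13*exp(-4*I*pi/9) + 9*exp(-2*I*pi/3) + 10*exp(-2*I*pi/9) + 10*exp(-8*I*pi/9) + 10*exp(8*I*pi/9) + 10*exp(2*I*pi/9) + 9*exp(2*I*pi/3) + 13*exp(4*I*pi/9))] = 144/9 = 16.
(Exp terms are combined using exp(i*s)*conj(exp(i*t)) = exp(i*(s-t)), and sums of them are collapsed using the identity that for every m > 1 the m distinct m-th roots of unity sum to 0, e.g. 1 + exp(2*I*pi/3) + exp(-2*I*pi/3) = 0.)
A character is irreducible iff <chi, chi> = 1, so this representation is reducible.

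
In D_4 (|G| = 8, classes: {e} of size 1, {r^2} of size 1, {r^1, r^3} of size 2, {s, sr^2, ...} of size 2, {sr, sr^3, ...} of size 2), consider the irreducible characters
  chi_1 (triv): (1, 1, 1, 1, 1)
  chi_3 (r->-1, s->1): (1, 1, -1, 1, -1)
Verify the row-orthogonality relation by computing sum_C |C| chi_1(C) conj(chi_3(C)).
Sum = 0; so <chi_1, chi_3> = 0 (distinct irreducibles are orthogonal).

Justification: Compute term by term over conjugacy classes (|C| * chi_1(C) * conj(chi_3(C))):
  1*(1)*conj(1) + 1*(1)*conj(1) + 2*(1)*conj(-1) + 2*(1)*conj(1) + 2*(1)*conj(-1)
  = (1) + (1) + (-2) + (2) + (-2)
  = 0.
Dividing by |G| = 8 gives 0/8 = 0, matching the row-orthogonality relation <chi_1, chi_3> = [chi_1 = chi_3].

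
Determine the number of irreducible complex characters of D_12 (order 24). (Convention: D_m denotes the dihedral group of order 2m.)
9

Details: The number of irreducible complex representations of a finite group equals its number of conjugacy classes. D_12 has 9 conjugacy classes (n/2 + 3 for n even), so D_12 (order 24) has exactly 9 irreducible complex representations.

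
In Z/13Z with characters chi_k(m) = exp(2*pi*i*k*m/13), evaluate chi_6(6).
chi_6(6) = zeta_13^36 = exp(-6*I*pi/13)

chi_6(6) = zeta_13^(6*6) = zeta_13^36. Since zeta_13^13 = 1, this equals zeta_13^10 = exp(2*pi*i*10/13) = exp(-6*I*pi/13).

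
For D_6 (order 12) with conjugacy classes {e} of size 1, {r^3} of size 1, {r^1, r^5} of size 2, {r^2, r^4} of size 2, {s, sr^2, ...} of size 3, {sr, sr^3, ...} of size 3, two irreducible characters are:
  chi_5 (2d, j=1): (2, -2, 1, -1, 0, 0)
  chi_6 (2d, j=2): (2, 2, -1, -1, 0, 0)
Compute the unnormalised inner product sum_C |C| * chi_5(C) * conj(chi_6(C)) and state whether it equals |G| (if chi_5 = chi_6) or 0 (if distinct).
Sum = 0; so <chi_5, chi_6> = 0 (distinct irreducibles are orthogonal).

Argument: Compute term by term over conjugacy classes (|C| * chi_5(C) * conj(chi_6(C))):
  1*(2)*conj(2) + 1*(-2)*conj(2) + 2*(1)*conj(-1) + 2*(-1)*conj(-1) + 3*(0)*conj(0) + 3*(0)*conj(0)
  = (4) + (-4) + (-2) + (2) + (0) + (0)
  = 0.
Dividing by |G| = 12 gives 0/12 = 0, matching the row-orthogonality relation <chi_5, chi_6> = [chi_5 = chi_6].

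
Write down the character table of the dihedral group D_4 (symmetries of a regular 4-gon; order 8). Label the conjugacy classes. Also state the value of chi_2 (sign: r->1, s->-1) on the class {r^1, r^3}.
Conjugacy classes: {e} of size 1, {r^2} of size 1, {r^1, r^3} of size 2, {s, sr^2, ...} of size 2, {sr, sr^3, ...} of size 2.
Character table:
  irrep \ class              {e} (size 1)  {r^2} (size 1)  {r^1, r^3} (size 2)  {s, sr^2, ...} (size 2)  {sr, sr^3, ...} (size 2)
  chi_1 (triv)               1             1               1                    1                        1                       
  chi_2 (sign: r->1, s->-1)  1             1               1                    -1                       -1                      
  chi_3 (r->-1, s->1)        1             1               -1                   1                        -1                      
  chi_4 (r->-1, s->-1)       1             1               -1                   -1                       1                       
  chi_5 (2d, j=1)            2             -2              0                    0                        0                       

Spot check: chi_2 (sign: r->1, s->-1) on {r^1, r^3} = 1.

Details: D_4 has order 2*4 = 8 with 5 conjugacy classes, hence 5 irreducibles. Sum of squared dims 1 + 1 + 1 + 1 + 4 = 8 = |G|. Linear characters come from the abelianisation; the 2-dimensional irreps have character r^k -> 2*cos(2*pi*j*k/4), reflections -> 0.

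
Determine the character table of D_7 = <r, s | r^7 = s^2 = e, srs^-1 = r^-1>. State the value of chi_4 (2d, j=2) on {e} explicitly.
Conjugacy classes: {e} of size 1, {r^1, r^6} of size 2, {r^2, r^5} of size 2, {r^3, r^4} of size 2, {s, sr, ..., sr^6} of size 7.
Character table:
  irrep \ class              {e} (size 1)  {r^1, r^6} (size 2)  {r^2, r^5} (size 2)  {r^3, r^4} (size 2)  {s, sr, ..., sr^6} (size 7)
  chi_1 (triv)               1             1                    1                    1                    1                          
  chi_2 (sign: r->1, s->-1)  1             1                    1                    1                    -1                         
  chi_3 (2d, j=1)            2             2*cos(2*pi/7)        -2*cos(3*pi/7)       -2*cos(pi/7)         0                          
  chi_4 (2d, j=2)            2             -2*cos(3*pi/7)       -2*cos(pi/7)         2*cos(2*pi/7)        0                          
  chi_5 (2d, j=3)            2             -2*cos(pi/7)         2*cos(2*pi/7)        -2*cos(3*pi/7)       0                          

Spot check: chi_4 (2d, j=2) on {e} = 2.

Justification: D_7 has order 2*7 = 14 with 5 conjugacy classes, hence 5 irreducibles. Sum of squared dims 1 + 1 + 4 + 4 + 4 = 14 = |G|. Linear characters come from the abelianisation; the 2-dimensional irreps have character r^k -> 2*cos(2*pi*j*k/7), reflections -> 0.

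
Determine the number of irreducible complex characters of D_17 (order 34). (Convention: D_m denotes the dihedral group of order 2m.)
10

Justification: The number of irreducible complex representations of a finite group equals its number of conjugacy classes. D_17 has 10 conjugacy classes ((n+3)/2 for n odd), so D_17 (order 34) has exactly 10 irreducible complex representations.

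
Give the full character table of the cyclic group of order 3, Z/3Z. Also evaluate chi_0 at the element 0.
Character table of Z/3Z (irreps indexed chi_0,...,chi_2 with chi_k(m) = zeta_3^(k*m), zeta_3 = exp(2*pi*i/3)):
  irrep \ class  {0} (size 1)  {1} (size 1)    {2} (size 1)  
  chi_0          1             1               1             
  chi_1          1             exp(2*I*pi/3)   exp(-2*I*pi/3)
  chi_2          1             exp(-2*I*pi/3)  exp(2*I*pi/3) 

Spot check: chi_0(0) = zeta_3^(0*0) = zeta_3^0 = 1.

Derivation: Z/3Z is abelian, so all 3 irreducible complex representations are 1-dimensional. They are given by chi_k(m) = zeta_3^(k*m) for k = 0,...,2. Row orthogonality: sum_m chi_k(m) conj(chi_l(m)) = 3 * [k = l].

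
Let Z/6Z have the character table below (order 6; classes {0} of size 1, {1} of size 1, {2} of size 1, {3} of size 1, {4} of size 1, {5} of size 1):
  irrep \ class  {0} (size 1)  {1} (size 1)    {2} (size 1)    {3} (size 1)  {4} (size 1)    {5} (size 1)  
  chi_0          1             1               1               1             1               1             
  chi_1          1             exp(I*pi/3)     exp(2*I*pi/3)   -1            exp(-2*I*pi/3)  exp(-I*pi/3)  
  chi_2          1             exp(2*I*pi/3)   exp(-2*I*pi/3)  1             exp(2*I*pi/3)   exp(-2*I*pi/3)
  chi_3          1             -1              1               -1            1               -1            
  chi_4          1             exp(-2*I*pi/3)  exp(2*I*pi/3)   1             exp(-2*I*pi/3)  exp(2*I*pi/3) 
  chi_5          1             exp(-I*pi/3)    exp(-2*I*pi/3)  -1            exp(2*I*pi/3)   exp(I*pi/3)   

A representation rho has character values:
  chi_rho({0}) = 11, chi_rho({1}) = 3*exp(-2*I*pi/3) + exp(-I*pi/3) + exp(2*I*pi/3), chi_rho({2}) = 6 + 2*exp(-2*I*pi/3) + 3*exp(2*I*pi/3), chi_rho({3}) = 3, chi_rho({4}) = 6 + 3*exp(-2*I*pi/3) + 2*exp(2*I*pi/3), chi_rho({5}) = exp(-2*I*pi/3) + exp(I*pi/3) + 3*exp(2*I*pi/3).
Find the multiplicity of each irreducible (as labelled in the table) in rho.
Multiplicities: chi_0: 3, chi_1: 0, chi_2: 1, chi_3: 3, chi_4: 3, chi_5: 1.

Explanation: Use <chi_rho, chi> = (1/|G|) sum_C |C| * chi_rho(C) * conj(chi(C)) with |G| = 6 for each irreducible chi in the table:
  <chi_rho, chi_0> = (1/6)[1*(11)*conj(1) + 1*(3*exp(-2*I*pi/3) + exp(-I*pi/3) + exp(2*I*pi/3))*conj(1) + 1*(6 + 2*exp(-2*I*pi/3) + 3*exp(2*I*pi/3))*conj(1) + 1*(3)*conj(1) + 1*(6 + 3*exp(-2*I*pi/3) + 2*exp(2*I*pi/3))*conj(1) + 1*(exp(-2*I*pi/3) + exp(I*pi/3) + 3*exp(2*I*pi/3))*conj(1)]
      = (1/6)[(11) + (3*exp(-2*I*pi/3) + exp(-I*pi/3) + exp(2*I*pi/3)) + (6 + 2*exp(-2*I*pi/3) + 3*exp(2*I*pi/3)) + (3) + (6 + 3*exp(-2*I*pi/3) + 2*exp(2*I*pi/3)) + (exp(-2*I*pi/3) + exp(I*pi/3) + 3*exp(2*I*pi/3))] = 18/6 = 3
  <chi_rho, chi_1> = (1/6)[1*(11)*conj(1) + 1*(3*exp(-2*I*pi/3) + exp(-I*pi/3) + exp(2*I*pi/3))*conj(exp(I*pi/3)) + 1*(6 + 2*exp(-2*I*pi/3) + 3*exp(2*I*pi/3))*conj(exp(2*I*pi/3)) + 1*(3)*conj(-1) + 1*(6 + 3*exp(-2*I*pi/3) + 2*exp(2*I*pi/3))*conj(exp(-2*I*pi/3)) + 1*(exp(-2*I*pi/3) + exp(I*pi/3) + 3*exp(2*I*pi/3))*conj(exp(-I*pi/3))]
      = (1/6)[(11) + (-3) + (3 + 6*exp(-2*I*pi/3) + 2*exp(2*I*pi/3)) + (-3) + (3 + 2*exp(-2*I*pi/3) + 6*exp(2*I*pi/3)) + (-3)] = 0/6 = 0
  <chi_rho, chi_2> = (1/6)[1*(11)*conj(1) + 1*(3*exp(-2*I*pi/3) + exp(-I*pi/3) + exp(2*I*pi/3))*conj(exp(2*I*pi/3)) + 1*(6 + 2*exp(-2*I*pi/3) + 3*exp(2*I*pi/3))*conj(exp(-2*I*pi/3)) + 1*(3)*conj(1) + 1*(6 + 3*exp(-2*I*pi/3) + 2*exp(2*I*pi/3))*conj(exp(2*I*pi/3)) + 1*(exp(-2*I*pi/3) + exp(I*pi/3) + 3*exp(2*I*pi/3))*conj(exp(-2*I*pi/3))]
      = (1/6)[(11) + (3*exp(2*I*pi/3)) + (2 + 3*exp(-2*I*pi/3) + 6*exp(2*I*pi/3)) + (3) + (2 + 6*exp(-2*I*pi/3) + 3*exp(2*I*pi/3)) + (3*exp(-2*I*pi/3))] = 6/6 = 1
  <chi_rho, chi_3> = (1/6)[1*(11)*conj(1) + 1*(3*exp(-2*I*pi/3) + exp(-I*pi/3) + exp(2*I*pi/3))*conj(-1) + 1*(6 + 2*exp(-2*I*pi/3) + 3*exp(2*I*pi/3))*conj(1) + 1*(3)*conj(-1) + 1*(6 + 3*exp(-2*I*pi/3) + 2*exp(2*I*pi/3))*conj(1) + 1*(exp(-2*I*pi/3) + exp(I*pi/3) + 3*exp(2*I*pi/3))*conj(-1)]
      = (1/6)[(11) + (-exp(2*I*pi/3) - exp(-I*pi/3) - 3*exp(-2*I*pi/3)) + (6 + 2*exp(-2*I*pi/3) + 3*exp(2*I*pi/3)) + (-3) + (6 + 3*exp(-2*I*pi/3) + 2*exp(2*I*pi/3)) + (-3*exp(2*I*pi/3) - exp(I*pi/3) - exp(-2*I*pi/3))] = 18/6 = 3
  <chi_rho, chi_4> = (1/6)[1*(11)*conj(1) + 1*(3*exp(-2*I*pi/3) + exp(-I*pi/3) + exp(2*I*pi/3))*conj(exp(-2*I*pi/3)) + 1*(6 + 2*exp(-2*I*pi/3) + 3*exp(2*I*pi/3))*conj(exp(2*I*pi/3)) + 1*(3)*conj(1) + 1*(6 + 3*exp(-2*I*pi/3) + 2*exp(2*I*pi/3))*conj(exp(-2*I*pi/3)) + 1*(exp(-2*I*pi/3) + exp(I*pi/3) + 3*exp(2*I*pi/3))*conj(exp(2*I*pi/3))]
      = (1/6)[(11) + (3) + (3 + 6*exp(-2*I*pi/3) + 2*exp(2*I*pi/3)) + (3) + (3 + 2*exp(-2*I*pi/3) + 6*exp(2*I*pi/3)) + (3)] = 18/6 = 3
  <chi_rho, chi_5> = (1/6)[1*(11)*conj(1) + 1*(3*exp(-2*I*pi/3) + exp(-I*pi/3) + exp(2*I*pi/3))*conj(exp(-I*pi/3)) + 1*(6 + 2*exp(-2*I*pi/3) + 3*exp(2*I*pi/3))*conj(exp(-2*I*pi/3)) + 1*(3)*conj(-1) + 1*(6 + 3*exp(-2*I*pi/3) + 2*exp(2*I*pi/3))*conj(exp(2*I*pi/3)) + 1*(exp(-2*I*pi/3) + exp(I*pi/3) + 3*exp(2*I*pi/3))*conj(exp(I*pi/3))]
      = (1/6)[(11) + (3*exp(-I*pi/3)) + (2 + 3*exp(-2*I*pi/3) + 6*exp(2*I*pi/3)) + (-3) + (2 + 6*exp(-2*I*pi/3) + 3*exp(2*I*pi/3)) + (3*exp(I*pi/3))] = 6/6 = 1
(Exp terms are combined using exp(i*s)*conj(exp(i*t)) = exp(i*(s-t)), and sums of them are collapsed using the identity that for every m > 1 the m distinct m-th roots of unity sum to 0, e.g. 1 + exp(2*I*pi/3) + exp(-2*I*pi/3) = 0.)
Dimension check: dim(rho) = sum (mult * dim) = 3*1 + 0*1 + 1*1 + 3*1 + 3*1 + 1*1 = 11 = chi_rho(e) = 11.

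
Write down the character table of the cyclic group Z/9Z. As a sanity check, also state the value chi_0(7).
Character table of Z/9Z (irreps indexed chi_0,...,chi_8 with chi_k(m) = zeta_9^(k*m), zeta_9 = exp(2*pi*i/9)):
  irrep \ class  {0} (size 1)  {1} (size 1)    {2} (size 1)    {3} (size 1)    {4} (size 1)    {5} (size 1)    {6} (size 1)    {7} (size 1)    {8} (size 1)  
  chi_0          1             1               1               1               1               1               1               1               1             
  chi_1          1             exp(2*I*pi/9)   exp(4*I*pi/9)   exp(2*I*pi/3)   exp(8*I*pi/9)   exp(-8*I*pi/9)  exp(-2*I*pi/3)  exp(-4*I*pi/9)  exp(-2*I*pi/9)
  chi_2          1             exp(4*I*pi/9)   exp(8*I*pi/9)   exp(-2*I*pi/3)  exp(-2*I*pi/9)  exp(2*I*pi/9)   exp(2*I*pi/3)   exp(-8*I*pi/9)  exp(-4*I*pi/9)
  chi_3          1             exp(2*I*pi/3)   exp(-2*I*pi/3)  1               exp(2*I*pi/3)   exp(-2*I*pi/3)  1               exp(2*I*pi/3)   exp(-2*I*pi/3)
  chi_4          1             exp(8*I*pi/9)   exp(-2*I*pi/9)  exp(2*I*pi/3)   exp(-4*I*pi/9)  exp(4*I*pi/9)   exp(-2*I*pi/3)  exp(2*I*pi/9)   exp(-8*I*pi/9)
  chi_5          1             exp(-8*I*pi/9)  exp(2*I*pi/9)   exp(-2*I*pi/3)  exp(4*I*pi/9)   exp(-4*I*pi/9)  exp(2*I*pi/3)   exp(-2*I*pi/9)  exp(8*I*pi/9) 
  chi_6          1             exp(-2*I*pi/3)  exp(2*I*pi/3)   1               exp(-2*I*pi/3)  exp(2*I*pi/3)   1               exp(-2*I*pi/3)  exp(2*I*pi/3) 
  chi_7          1             exp(-4*I*pi/9)  exp(-8*I*pi/9)  exp(2*I*pi/3)   exp(2*I*pi/9)   exp(-2*I*pi/9)  exp(-2*I*pi/3)  exp(8*I*pi/9)   exp(4*I*pi/9) 
  chi_8          1             exp(-2*I*pi/9)  exp(-4*I*pi/9)  exp(-2*I*pi/3)  exp(-8*I*pi/9)  exp(8*I*pi/9)   exp(2*I*pi/3)   exp(4*I*pi/9)   exp(2*I*pi/9) 

Spot check: chi_0(7) = zeta_9^(0*7) = zeta_9^0 = 1.

Justification: Z/9Z is abelian, so all 9 irreducible complex representations are 1-dimensional. They are given by chi_k(m) = zeta_9^(k*m) for k = 0,...,8. Row orthogonality: sum_m chi_k(m) conj(chi_l(m)) = 9 * [k = l].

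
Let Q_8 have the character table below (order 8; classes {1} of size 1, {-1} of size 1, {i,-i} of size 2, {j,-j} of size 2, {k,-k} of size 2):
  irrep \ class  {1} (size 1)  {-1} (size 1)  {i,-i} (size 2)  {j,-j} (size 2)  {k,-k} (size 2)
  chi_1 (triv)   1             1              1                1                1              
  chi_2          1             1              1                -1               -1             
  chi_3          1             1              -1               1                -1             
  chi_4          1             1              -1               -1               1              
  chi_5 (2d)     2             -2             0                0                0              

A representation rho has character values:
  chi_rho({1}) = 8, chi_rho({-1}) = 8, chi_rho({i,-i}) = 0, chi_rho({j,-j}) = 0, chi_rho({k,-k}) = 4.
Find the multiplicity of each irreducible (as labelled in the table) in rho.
Multiplicities: chi_1: 3, chi_2: 1, chi_3: 1, chi_4: 3, chi_5: 0.

Derivation: Use <chi_rho, chi> = (1/|G|) sum_C |C| * chi_rho(C) * conj(chi(C)) with |G| = 8 for each irreducible chi in the table:
  <chi_rho, chi_1> = (1/8)[1*(8)*conj(1) + 1*(8)*conj(1) + 2*(0)*conj(1) + 2*(0)*conj(1) + 2*(4)*conj(1)]
      = (1/8)[(8) + (8) + (0) + (0) + (8)] = 24/8 = 3
  <chi_rho, chi_2> = (1/8)[1*(8)*conj(1) + 1*(8)*conj(1) + 2*(0)*conj(1) + 2*(0)*conj(-1) + 2*(4)*conj(-1)]
      = (1/8)[(8) + (8) + (0) + (0) + (-8)] = 8/8 = 1
  <chi_rho, chi_3> = (1/8)[1*(8)*conj(1) + 1*(8)*conj(1) + 2*(0)*conj(-1) + 2*(0)*conj(1) + 2*(4)*conj(-1)]
      = (1/8)[(8) + (8) + (0) + (0) + (-8)] = 8/8 = 1
  <chi_rho, chi_4> = (1/8)[1*(8)*conj(1) + 1*(8)*conj(1) + 2*(0)*conj(-1) + 2*(0)*conj(-1) + 2*(4)*conj(1)]
      = (1/8)[(8) + (8) + (0) + (0) + (8)] = 24/8 = 3
  <chi_rho, chi_5> = (1/8)[1*(8)*conj(2) + 1*(8)*conj(-2) + 2*(0)*conj(0) + 2*(0)*conj(0) + 2*(4)*conj(0)]
      = (1/8)[(16) + (-16) + (0) + (0) + (0)] = 0/8 = 0
Dimension check: dim(rho) = sum (mult * dim) = 3*1 + 1*1 + 1*1 + 3*1 + 0*2 = 8 = chi_rho(e) = 8.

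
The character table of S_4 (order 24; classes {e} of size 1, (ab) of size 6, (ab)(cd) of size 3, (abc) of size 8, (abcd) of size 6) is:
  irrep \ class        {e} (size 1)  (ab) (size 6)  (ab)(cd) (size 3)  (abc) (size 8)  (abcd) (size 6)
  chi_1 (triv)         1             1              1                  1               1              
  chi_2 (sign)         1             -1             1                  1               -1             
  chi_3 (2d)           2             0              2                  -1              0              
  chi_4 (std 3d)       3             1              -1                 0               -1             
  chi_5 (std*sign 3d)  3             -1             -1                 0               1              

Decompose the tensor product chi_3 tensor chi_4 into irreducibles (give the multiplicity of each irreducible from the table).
chi_3 tensor chi_4 = chi_4 + chi_5 (all other irreducibles have multiplicity 0).

Reasoning: The character of a tensor product is the pointwise product (chi_3 * chi_4)(C) = chi_3(C) * chi_4(C):
  {e}: (2)*(3), (ab): (0)*(1), (ab)(cd): (2)*(-1), (abc): (-1)*(0), (abcd): (0)*(-1)
so (chi_3 * chi_4) takes values
  {e} -> 6, (ab) -> 0, (ab)(cd) -> -2, (abc) -> 0, (abcd) -> 0.
Now take the inner product of this character with each irreducible chi from the table, <chi_3*chi_4, chi> = (1/24) sum_C |C| (chi_3*chi_4)(C) conj(chi(C)):
  <chi_3*chi_4, chi_1> = (1/24)[1*(6)*conj(1) + 6*(0)*conj(1) + 3*(-2)*conj(1) + 8*(0)*conj(1) + 6*(0)*conj(1)]
      = (1/24)[(6) + (0) + (-6) + (0) + (0)] = 0/24 = 0
  <chi_3*chi_4, chi_2> = (1/24)[1*(6)*conj(1) + 6*(0)*conj(-1) + 3*(-2)*conj(1) + 8*(0)*conj(1) + 6*(0)*conj(-1)]
      = (1/24)[(6) + (0) + (-6) + (0) + (0)] = 0/24 = 0
  <chi_3*chi_4, chi_3> = (1/24)[1*(6)*conj(2) + 6*(0)*conj(0) + 3*(-2)*conj(2) + 8*(0)*conj(-1) + 6*(0)*conj(0)]
      = (1/24)[(12) + (0) + (-12) + (0) + (0)] = 0/24 = 0
  <chi_3*chi_4, chi_4> = (1/24)[1*(6)*conj(3) + 6*(0)*conj(1) + 3*(-2)*conj(-1) + 8*(0)*conj(0) + 6*(0)*conj(-1)]
      = (1/24)[(18) + (0) + (6) + (0) + (0)] = 24/24 = 1
  <chi_3*chi_4, chi_5> = (1/24)[1*(6)*conj(3) + 6*(0)*conj(-1) + 3*(-2)*conj(-1) + 8*(0)*conj(0) + 6*(0)*conj(1)]
      = (1/24)[(18) + (0) + (6) + (0) + (0)] = 24/24 = 1
Hence the multiplicities are chi_4: 1, chi_5: 1. Dimension check: dim(chi_3)*dim(chi_4) = 2*3 = 6 and sum (mult * dim) = 1*3 + 1*3 = 6.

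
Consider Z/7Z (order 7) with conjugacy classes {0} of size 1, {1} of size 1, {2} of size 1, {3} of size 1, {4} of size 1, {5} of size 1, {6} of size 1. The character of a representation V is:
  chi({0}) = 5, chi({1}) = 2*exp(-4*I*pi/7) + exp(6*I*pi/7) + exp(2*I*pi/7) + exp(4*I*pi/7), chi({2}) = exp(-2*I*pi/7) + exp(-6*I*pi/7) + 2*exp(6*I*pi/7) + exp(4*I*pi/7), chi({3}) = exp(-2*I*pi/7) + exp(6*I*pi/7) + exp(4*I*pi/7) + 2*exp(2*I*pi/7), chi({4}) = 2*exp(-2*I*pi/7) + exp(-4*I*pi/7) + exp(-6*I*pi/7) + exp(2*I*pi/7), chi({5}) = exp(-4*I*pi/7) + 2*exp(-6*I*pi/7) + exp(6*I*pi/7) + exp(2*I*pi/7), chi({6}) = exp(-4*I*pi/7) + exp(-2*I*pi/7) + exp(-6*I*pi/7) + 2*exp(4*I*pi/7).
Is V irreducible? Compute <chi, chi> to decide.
Not irreducible (reducible): <chi, chi> = 7 > 1.

<chi, chi> = (1/|G|) sum_C |C| * |chi(C)|^2 = (1/7)[1*|5|^2 + 1*|2*exp(-4*I*pi/7) + exp(6*I*pi/7) + exp(2*I*pi/7) + exp(4*I*pi/7)|^2 + 1*|exp(-2*I*pi/7) + exp(-6*I*pi/7) + 2*exp(6*I*pi/7) + exp(4*I*pi/7)|^2 + 1*|exp(-2*I*pi/7) + exp(6*I*pi/7) + exp(4*I*pi/7) + 2*exp(2*I*pi/7)|^2 + 1*|2*exp(-2*I*pi/7) + exp(-4*I*pi/7) + exp(-6*I*pi/7) + exp(2*I*pi/7)|^2 + 1*|exp(-4*I*pi/7) + 2*exp(-6*I*pi/7) + exp(6*I*pi/7) + exp(2*I*pi/7)|^2 + 1*|exp(-4*I*pi/7) + exp(-2*I*pi/7) + exp(-6*I*pi/7) + 2*exp(4*I*pi/7)|^2]
  = (1/7)[(25) + (7 + 3*exp(-4*I*pi/7) + 4*exp(-6*I*pi/7) + 2*exp(-2*I*pi/7) + 2*exp(2*I*pi/7) + 4*exp(6*I*pi/7) + 3*exp(4*I*pi/7)) + (7 + 4*exp(-2*I*pi/7) + 2*exp(-4*I*pi/7) + 3*exp(-6*I*pi/7) + 3*exp(6*I*pi/7) + 2*exp(4*I*pi/7) + 4*exp(2*I*pi/7)) + (7 + 4*exp(-4*I*pi/7) + 3*exp(-2*I*pi/7) + 2*exp(-6*I*pi/7) + 2*exp(6*I*pi/7) + 3*exp(2*I*pi/7) + 4*exp(4*I*pi/7)) + (7 + 4*exp(-4*I*pi/7) + 3*exp(-2*I*pi/7) + 2*exp(-6*I*pi/7) + 2*exp(6*I*pi/7) + 3*exp(2*I*pi/7) + 4*exp(4*I*pi/7)) + (7 + 4*exp(-2*I*pi/7) + 2*exp(-4*I*pi/7) + 3*exp(-6*I*pi/7) + 3*exp(6*I*pi/7) + 2*exp(4*I*pi/7) + 4*exp(2*I*pi/7)) + (7 + 3*exp(-4*I*pi/7) + 4*exp(-6*I*pi/7) + 2*exp(-2*I*pi/7) + 2*exp(2*I*pi/7) + 4*exp(6*I*pi/7) + 3*exp(4*I*pi/7))] = 49/7 = 7.
(Exp terms are combined using exp(i*s)*conj(exp(i*t)) = exp(i*(s-t)), and sums of them are collapsed using the identity that for every m > 1 the m distinct m-th roots of unity sum to 0, e.g. 1 + exp(2*I*pi/3) + exp(-2*I*pi/3) = 0.)
A character is irreducible iff <chi, chi> = 1, so this representation is reducible.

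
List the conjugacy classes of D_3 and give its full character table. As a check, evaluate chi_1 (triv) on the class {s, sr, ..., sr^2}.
Conjugacy classes: {e} of size 1, {r^1, r^2} of size 2, {s, sr, ..., sr^2} of size 3.
Character table:
  irrep \ class              {e} (size 1)  {r^1, r^2} (size 2)  {s, sr, ..., sr^2} (size 3)
  chi_1 (triv)               1             1                    1                          
  chi_2 (sign: r->1, s->-1)  1             1                    -1                         
  chi_3 (2d, j=1)            2             -1                   0                          

Spot check: chi_1 (triv) on {s, sr, ..., sr^2} = 1.

Explanation: D_3 has order 2*3 = 6 with 3 conjugacy classes, hence 3 irreducibles. Sum of squared dims 1 + 1 + 4 = 6 = |G|. Linear characters come from the abelianisation; the 2-dimensional irreps have character r^k -> 2*cos(2*pi*j*k/3), reflections -> 0.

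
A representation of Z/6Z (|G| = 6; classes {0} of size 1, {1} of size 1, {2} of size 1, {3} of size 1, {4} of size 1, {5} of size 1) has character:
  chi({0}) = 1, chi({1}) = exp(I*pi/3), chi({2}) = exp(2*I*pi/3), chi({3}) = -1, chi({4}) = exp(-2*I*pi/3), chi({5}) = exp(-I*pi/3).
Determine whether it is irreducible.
Irreducible: <chi, chi> = 1.

Explanation: <chi, chi> = (1/|G|) sum_C |C| * |chi(C)|^2 = (1/6)[1*|1|^2 + 1*|exp(I*pi/3)|^2 + 1*|exp(2*I*pi/3)|^2 + 1*|-1|^2 + 1*|exp(-2*I*pi/3)|^2 + 1*|exp(-I*pi/3)|^2]
  = (1/6)[(1) + (1) + (1) + (1) + (1) + (1)] = 6/6 = 1.
(Exp terms are combined using exp(i*s)*conj(exp(i*t)) = exp(i*(s-t)), and sums of them are collapsed using the identity that for every m > 1 the m distinct m-th roots of unity sum to 0, e.g. 1 + exp(2*I*pi/3) + exp(-2*I*pi/3) = 0.)
A character is irreducible iff <chi, chi> = 1, so this representation is irreducible.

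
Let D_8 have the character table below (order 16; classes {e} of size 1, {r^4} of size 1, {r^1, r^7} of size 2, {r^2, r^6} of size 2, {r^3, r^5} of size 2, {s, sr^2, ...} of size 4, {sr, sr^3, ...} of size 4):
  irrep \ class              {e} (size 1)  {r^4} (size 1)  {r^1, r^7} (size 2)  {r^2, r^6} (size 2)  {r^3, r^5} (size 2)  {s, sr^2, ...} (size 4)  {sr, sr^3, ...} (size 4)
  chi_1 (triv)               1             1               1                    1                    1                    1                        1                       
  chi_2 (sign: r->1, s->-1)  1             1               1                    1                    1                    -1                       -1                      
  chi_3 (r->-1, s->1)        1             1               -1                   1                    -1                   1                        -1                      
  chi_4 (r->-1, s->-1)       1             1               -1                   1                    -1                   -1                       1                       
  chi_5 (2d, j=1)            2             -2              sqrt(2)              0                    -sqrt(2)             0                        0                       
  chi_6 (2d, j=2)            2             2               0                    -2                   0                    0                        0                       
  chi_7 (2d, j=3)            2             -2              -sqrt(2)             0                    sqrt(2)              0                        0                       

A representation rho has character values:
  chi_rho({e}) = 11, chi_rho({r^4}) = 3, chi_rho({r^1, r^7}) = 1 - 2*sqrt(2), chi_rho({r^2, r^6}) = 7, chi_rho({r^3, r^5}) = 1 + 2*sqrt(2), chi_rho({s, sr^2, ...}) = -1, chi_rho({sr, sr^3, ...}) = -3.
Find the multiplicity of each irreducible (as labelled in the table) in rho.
Multiplicities: chi_1: 1, chi_2: 3, chi_3: 2, chi_4: 1, chi_5: 0, chi_6: 0, chi_7: 2.

Proof sketch: Use <chi_rho, chi> = (1/|G|) sum_C |C| * chi_rho(C) * conj(chi(C)) with |G| = 16 for each irreducible chi in the table:
  <chi_rho, chi_1> = (1/16)[1*(11)*conj(1) + 1*(3)*conj(1) + 2*(1 - 2*sqrt(2))*conj(1) + 2*(7)*conj(1) + 2*(1 + 2*sqrt(2))*conj(1) + 4*(-1)*conj(1) + 4*(-3)*conj(1)]
      = (1/16)[(11) + (3) + (2 - 4*sqrt(2)) + (14) + (2 + 4*sqrt(2)) + (-4) + (-12)] = 16/16 = 1
  <chi_rho, chi_2> = (1/16)[1*(11)*conj(1) + 1*(3)*conj(1) + 2*(1 - 2*sqrt(2))*conj(1) + 2*(7)*conj(1) + 2*(1 + 2*sqrt(2))*conj(1) + 4*(-1)*conj(-1) + 4*(-3)*conj(-1)]
      = (1/16)[(11) + (3) + (2 - 4*sqrt(2)) + (14) + (2 + 4*sqrt(2)) + (4) + (12)] = 48/16 = 3
  <chi_rho, chi_3> = (1/16)[1*(11)*conj(1) + 1*(3)*conj(1) + 2*(1 - 2*sqrt(2))*conj(-1) + 2*(7)*conj(1) + 2*(1 + 2*sqrt(2))*conj(-1) + 4*(-1)*conj(1) + 4*(-3)*conj(-1)]
      = (1/16)[(11) + (3) + (-2 + 4*sqrt(2)) + (14) + (-4*sqrt(2) - 2) + (-4) + (12)] = 32/16 = 2
  <chi_rho, chi_4> = (1/16)[1*(11)*conj(1) + 1*(3)*conj(1) + 2*(1 - 2*sqrt(2))*conj(-1) + 2*(7)*conj(1) + 2*(1 + 2*sqrt(2))*conj(-1) + 4*(-1)*conj(-1) + 4*(-3)*conj(1)]
      = (1/16)[(11) + (3) + (-2 + 4*sqrt(2)) + (14) + (-4*sqrt(2) - 2) + (4) + (-12)] = 16/16 = 1
  <chi_rho, chi_5> = (1/16)[1*(11)*conj(2) + 1*(3)*conj(-2) + 2*(1 - 2*sqrt(2))*conj(sqrt(2)) + 2*(7)*conj(0) + 2*(1 + 2*sqrt(2))*conj(-sqrt(2)) + 4*(-1)*conj(0) + 4*(-3)*conj(0)]
      = (1/16)[(22) + (-6) + (-8 + 2*sqrt(2)) + (0) + (-8 - 2*sqrt(2)) + (0) + (0)] = 0/16 = 0
  <chi_rho, chi_6> = (1/16)[1*(11)*conj(2) + 1*(3)*conj(2) + 2*(1 - 2*sqrt(2))*conj(0) + 2*(7)*conj(-2) + 2*(1 + 2*sqrt(2))*conj(0) + 4*(-1)*conj(0) + 4*(-3)*conj(0)]
      = (1/16)[(22) + (6) + (0) + (-28) + (0) + (0) + (0)] = 0/16 = 0
  <chi_rho, chi_7> = (1/16)[1*(11)*conj(2) + 1*(3)*conj(-2) + 2*(1 - 2*sqrt(2))*conj(-sqrt(2)) + 2*(7)*conj(0) + 2*(1 + 2*sqrt(2))*conj(sqrt(2)) + 4*(-1)*conj(0) + 4*(-3)*conj(0)]
      = (1/16)[(22) + (-6) + (8 - 2*sqrt(2)) + (0) + (2*sqrt(2) + 8) + (0) + (0)] = 32/16 = 2
Dimension check: dim(rho) = sum (mult * dim) = 1*1 + 3*1 + 2*1 + 1*1 + 0*2 + 0*2 + 2*2 = 11 = chi_rho(e) = 11.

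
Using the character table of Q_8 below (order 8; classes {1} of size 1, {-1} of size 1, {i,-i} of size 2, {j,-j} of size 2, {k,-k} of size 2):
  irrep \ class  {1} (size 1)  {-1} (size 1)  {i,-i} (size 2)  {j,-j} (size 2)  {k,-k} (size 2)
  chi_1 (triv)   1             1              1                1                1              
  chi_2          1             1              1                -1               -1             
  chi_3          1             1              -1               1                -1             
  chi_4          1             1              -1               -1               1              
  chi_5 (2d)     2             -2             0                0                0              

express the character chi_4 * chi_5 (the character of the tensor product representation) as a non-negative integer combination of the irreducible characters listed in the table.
chi_4 tensor chi_5 = chi_5 (all other irreducibles have multiplicity 0).

Details: The character of a tensor product is the pointwise product (chi_4 * chi_5)(C) = chi_4(C) * chi_5(C):
  {1}: (1)*(2), {-1}: (1)*(-2), {i,-i}: (-1)*(0), {j,-j}: (-1)*(0), {k,-k}: (1)*(0)
so (chi_4 * chi_5) takes values
  {1} -> 2, {-1} -> -2, {i,-i} -> 0, {j,-j} -> 0, {k,-k} -> 0.
Now take the inner product of this character with each irreducible chi from the table, <chi_4*chi_5, chi> = (1/8) sum_C |C| (chi_4*chi_5)(C) conj(chi(C)):
  <chi_4*chi_5, chi_1> = (1/8)[1*(2)*conj(1) + 1*(-2)*conj(1) + 2*(0)*conj(1) + 2*(0)*conj(1) + 2*(0)*conj(1)]
      = (1/8)[(2) + (-2) + (0) + (0) + (0)] = 0/8 = 0
  <chi_4*chi_5, chi_2> = (1/8)[1*(2)*conj(1) + 1*(-2)*conj(1) + 2*(0)*conj(1) + 2*(0)*conj(-1) + 2*(0)*conj(-1)]
      = (1/8)[(2) + (-2) + (0) + (0) + (0)] = 0/8 = 0
  <chi_4*chi_5, chi_3> = (1/8)[1*(2)*conj(1) + 1*(-2)*conj(1) + 2*(0)*conj(-1) + 2*(0)*conj(1) + 2*(0)*conj(-1)]
      = (1/8)[(2) + (-2) + (0) + (0) + (0)] = 0/8 = 0
  <chi_4*chi_5, chi_4> = (1/8)[1*(2)*conj(1) + 1*(-2)*conj(1) + 2*(0)*conj(-1) + 2*(0)*conj(-1) + 2*(0)*conj(1)]
      = (1/8)[(2) + (-2) + (0) + (0) + (0)] = 0/8 = 0
  <chi_4*chi_5, chi_5> = (1/8)[1*(2)*conj(2) + 1*(-2)*conj(-2) + 2*(0)*conj(0) + 2*(0)*conj(0) + 2*(0)*conj(0)]
      = (1/8)[(4) + (4) + (0) + (0) + (0)] = 8/8 = 1
Hence the multiplicities are chi_5: 1. Dimension check: dim(chi_4)*dim(chi_5) = 1*2 = 2 and sum (mult * dim) = 1*2 = 2.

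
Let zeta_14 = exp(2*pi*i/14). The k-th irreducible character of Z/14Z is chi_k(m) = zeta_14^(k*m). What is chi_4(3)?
chi_4(3) = zeta_14^12 = exp(-2*I*pi/7)

Justification: chi_4(3) = zeta_14^(4*3) = zeta_14^12. Since zeta_14^14 = 1, this equals zeta_14^12 = exp(2*pi*i*12/14) = exp(-2*I*pi/7).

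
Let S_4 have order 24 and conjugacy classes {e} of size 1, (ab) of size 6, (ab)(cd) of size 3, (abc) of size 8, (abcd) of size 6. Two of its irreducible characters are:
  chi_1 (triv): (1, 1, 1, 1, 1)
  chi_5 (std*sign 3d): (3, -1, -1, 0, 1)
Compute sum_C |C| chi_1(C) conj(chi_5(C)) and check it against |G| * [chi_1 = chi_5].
Sum = 0; so <chi_1, chi_5> = 0 (distinct irreducibles are orthogonal).

Details: Compute term by term over conjugacy classes (|C| * chi_1(C) * conj(chi_5(C))):
  1*(1)*conj(3) + 6*(1)*conj(-1) + 3*(1)*conj(-1) + 8*(1)*conj(0) + 6*(1)*conj(1)
  = (3) + (-6) + (-3) + (0) + (6)
  = 0.
Dividing by |G| = 24 gives 0/24 = 0, matching the row-orthogonality relation <chi_1, chi_5> = [chi_1 = chi_5].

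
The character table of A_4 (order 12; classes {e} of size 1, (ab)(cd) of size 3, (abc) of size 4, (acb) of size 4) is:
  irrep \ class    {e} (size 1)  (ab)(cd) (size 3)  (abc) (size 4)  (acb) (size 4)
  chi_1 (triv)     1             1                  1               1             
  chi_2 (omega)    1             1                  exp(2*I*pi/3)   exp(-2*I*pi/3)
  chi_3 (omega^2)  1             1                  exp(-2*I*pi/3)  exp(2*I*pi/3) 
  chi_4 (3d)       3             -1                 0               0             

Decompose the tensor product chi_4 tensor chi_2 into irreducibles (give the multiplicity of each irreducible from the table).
chi_4 tensor chi_2 = chi_4 (all other irreducibles have multiplicity 0).

The character of a tensor product is the pointwise product (chi_4 * chi_2)(C) = chi_4(C) * chi_2(C):
  {e}: (3)*(1), (ab)(cd): (-1)*(1), (abc): (0)*(exp(2*I*pi/3)), (acb): (0)*(exp(-2*I*pi/3))
so (chi_4 * chi_2) takes values
  {e} -> 3, (ab)(cd) -> -1, (abc) -> 0, (acb) -> 0.
Now take the inner product of this character with each irreducible chi from the table, <chi_4*chi_2, chi> = (1/12) sum_C |C| (chi_4*chi_2)(C) conj(chi(C)):
  <chi_4*chi_2, chi_1> = (1/12)[1*(3)*conj(1) + 3*(-1)*conj(1) + 4*(0)*conj(1) + 4*(0)*conj(1)]
      = (1/12)[(3) + (-3) + (0) + (0)] = 0/12 = 0
  <chi_4*chi_2, chi_2> = (1/12)[1*(3)*conj(1) + 3*(-1)*conj(1) + 4*(0)*conj(exp(2*I*pi/3)) + 4*(0)*conj(exp(-2*I*pi/3))]
      = (1/12)[(3) + (-3) + (0) + (0)] = 0/12 = 0
  <chi_4*chi_2, chi_3> = (1/12)[1*(3)*conj(1) + 3*(-1)*conj(1) + 4*(0)*conj(exp(-2*I*pi/3)) + 4*(0)*conj(exp(2*I*pi/3))]
      = (1/12)[(3) + (-3) + (0) + (0)] = 0/12 = 0
  <chi_4*chi_2, chi_4> = (1/12)[1*(3)*conj(3) + 3*(-1)*conj(-1) + 4*(0)*conj(0) + 4*(0)*conj(0)]
      = (1/12)[(9) + (3) + (0) + (0)] = 12/12 = 1
(Exp terms are combined using exp(i*s)*conj(exp(i*t)) = exp(i*(s-t)), and sums of them are collapsed using the identity that for every m > 1 the m distinct m-th roots of unity sum to 0, e.g. 1 + exp(2*I*pi/3) + exp(-2*I*pi/3) = 0.)
Hence the multiplicities are chi_4: 1. Dimension check: dim(chi_4)*dim(chi_2) = 3*1 = 3 and sum (mult * dim) = 1*3 = 3.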